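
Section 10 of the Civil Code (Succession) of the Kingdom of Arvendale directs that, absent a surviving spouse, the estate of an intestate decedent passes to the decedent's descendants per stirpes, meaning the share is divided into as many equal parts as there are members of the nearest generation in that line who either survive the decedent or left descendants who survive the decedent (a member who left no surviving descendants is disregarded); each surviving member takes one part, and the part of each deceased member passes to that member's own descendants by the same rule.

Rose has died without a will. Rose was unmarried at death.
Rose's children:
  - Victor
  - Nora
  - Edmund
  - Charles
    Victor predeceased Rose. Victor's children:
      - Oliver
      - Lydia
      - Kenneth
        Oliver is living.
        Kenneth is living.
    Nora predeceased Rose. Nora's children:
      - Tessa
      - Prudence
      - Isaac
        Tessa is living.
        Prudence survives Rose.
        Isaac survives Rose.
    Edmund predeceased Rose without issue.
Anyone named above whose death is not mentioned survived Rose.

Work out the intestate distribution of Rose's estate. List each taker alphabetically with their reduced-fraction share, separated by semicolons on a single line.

Charles 1/3; Isaac 1/9; Kenneth 1/9; Lydia 1/9; Oliver 1/9; Prudence 1/9; Tessa 1/9

There is no surviving spouse, so the entire estate passes to Rose's descendants per stirpes.
Edmund left no surviving issue, so that branch lapses and is disregarded.
The estate is divided into 3 equal shares of 1/3 among Victor, Nora, Charles.
Victor predeceased; the 1/3 allotted to Victor's branch passes to Victor's issue by representation.
The 1/3 is divided into 3 equal shares of 1/9 among Oliver, Lydia, Kenneth.
Oliver is living and takes 1/9.
Lydia is living and takes 1/9.
Kenneth is living and takes 1/9.
Nora predeceased; the 1/3 allotted to Nora's branch passes to Nora's issue by representation.
The 1/3 is divided into 3 equal shares of 1/9 among Tessa, Prudence, Isaac.
Tessa is living and takes 1/9.
Prudence is living and takes 1/9.
Isaac is living and takes 1/9.
Charles is living and takes 1/3.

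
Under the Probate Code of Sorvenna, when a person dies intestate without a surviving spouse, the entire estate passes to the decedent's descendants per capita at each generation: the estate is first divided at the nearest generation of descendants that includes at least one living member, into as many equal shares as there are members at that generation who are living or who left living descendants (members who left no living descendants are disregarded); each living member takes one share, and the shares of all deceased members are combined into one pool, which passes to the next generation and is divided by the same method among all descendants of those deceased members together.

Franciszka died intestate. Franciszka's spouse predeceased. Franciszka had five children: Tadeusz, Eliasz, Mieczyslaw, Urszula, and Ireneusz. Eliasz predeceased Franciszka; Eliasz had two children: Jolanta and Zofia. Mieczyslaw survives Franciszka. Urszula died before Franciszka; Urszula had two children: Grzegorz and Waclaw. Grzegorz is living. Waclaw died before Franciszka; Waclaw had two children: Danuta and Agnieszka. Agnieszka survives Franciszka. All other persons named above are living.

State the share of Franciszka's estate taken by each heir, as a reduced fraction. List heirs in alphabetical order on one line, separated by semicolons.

There is no surviving spouse, so the entire estate passes to Franciszka's descendants per capita at each generation.
At generation 1 (Tadeusz, Eliasz, Mieczyslaw, Urszula, Ireneusz) there are 5 shares of (1)/5 = 1/5 each.
Living: Tadeusz, Mieczyslaw, and Ireneusz — each takes 1/5.
Deceased: Eliasz and Urszula. Their combined 2/5 is pooled and carried to generation 2.
At generation 2 (Jolanta, Zofia, Grzegorz, Waclaw) there are 4 shares of (2/5)/4 = 1/10 each.
Living: Jolanta, Zofia, and Grzegorz — each takes 1/10.
Deceased: Waclaw. That 1/10 share is carried to generation 3.
At generation 3 (Danuta, Agnieszka) there are 2 shares of (1/10)/2 = 1/20 each.
Living: Danuta and Agnieszka — each takes 1/20.

Agnieszka 1/20; Danuta 1/20; Grzegorz 1/10; Ireneusz 1/5; Jolanta 1/10; Mieczyslaw 1/5; Tadeusz 1/5; Zofia 1/10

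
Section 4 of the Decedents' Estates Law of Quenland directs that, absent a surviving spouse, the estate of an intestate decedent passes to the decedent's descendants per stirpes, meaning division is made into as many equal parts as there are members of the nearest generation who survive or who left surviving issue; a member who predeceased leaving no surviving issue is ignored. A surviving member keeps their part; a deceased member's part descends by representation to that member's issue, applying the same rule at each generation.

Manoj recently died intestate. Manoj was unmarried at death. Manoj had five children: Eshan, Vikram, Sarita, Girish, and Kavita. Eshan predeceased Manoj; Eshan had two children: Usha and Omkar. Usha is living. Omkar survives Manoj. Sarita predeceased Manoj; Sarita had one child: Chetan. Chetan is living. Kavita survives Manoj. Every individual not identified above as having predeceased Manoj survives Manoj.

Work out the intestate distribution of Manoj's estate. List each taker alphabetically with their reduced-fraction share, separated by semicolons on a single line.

Chetan 1/5; Girish 1/5; Kavita 1/5; Omkar 1/10; Usha 1/10; Vikram 1/5

There is no surviving spouse, so the entire estate passes to Manoj's descendants per stirpes.
The estate is divided into 5 equal shares of 1/5 among Eshan, Vikram, Sarita, Girish, Kavita.
Eshan predeceased; the 1/5 allotted to Eshan's branch passes to Eshan's issue by representation.
The 1/5 is divided into 2 equal shares of 1/10 among Usha, Omkar.
Usha is living and takes 1/10.
Omkar is living and takes 1/10.
Vikram is living and takes 1/5.
Sarita predeceased; the 1/5 allotted to Sarita's branch passes to Sarita's issue by representation.
Chetan is the sole taker at this level and receives the full 1/5.
Girish is living and takes 1/5.
Kavita is living and takes 1/5.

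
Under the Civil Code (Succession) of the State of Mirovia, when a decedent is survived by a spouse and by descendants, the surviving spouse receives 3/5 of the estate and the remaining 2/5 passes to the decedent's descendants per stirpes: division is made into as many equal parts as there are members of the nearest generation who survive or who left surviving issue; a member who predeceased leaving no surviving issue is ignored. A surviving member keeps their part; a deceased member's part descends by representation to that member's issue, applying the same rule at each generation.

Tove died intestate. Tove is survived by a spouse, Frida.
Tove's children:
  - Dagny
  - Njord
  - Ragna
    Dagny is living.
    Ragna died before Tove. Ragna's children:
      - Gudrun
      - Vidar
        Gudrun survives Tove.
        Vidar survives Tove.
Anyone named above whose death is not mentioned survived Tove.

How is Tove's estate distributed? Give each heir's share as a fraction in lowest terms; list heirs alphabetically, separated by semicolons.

Frida, as surviving spouse, takes 3/5.
The remaining 2/5 passes to Tove's descendants per stirpes.
The 2/5 is divided into 3 equal shares of 2/15 among Dagny, Njord, Ragna.
Dagny is living and takes 2/15.
Njord is living and takes 2/15.
Ragna predeceased; the 2/15 allotted to Ragna's branch passes to Ragna's issue by representation.
The 2/15 is divided into 2 equal shares of 1/15 among Gudrun, Vidar.
Gudrun is living and takes 1/15.
Vidar is living and takes 1/15.

Dagny 2/15; Frida 3/5; Gudrun 1/15; Njord 2/15; Vidar 1/15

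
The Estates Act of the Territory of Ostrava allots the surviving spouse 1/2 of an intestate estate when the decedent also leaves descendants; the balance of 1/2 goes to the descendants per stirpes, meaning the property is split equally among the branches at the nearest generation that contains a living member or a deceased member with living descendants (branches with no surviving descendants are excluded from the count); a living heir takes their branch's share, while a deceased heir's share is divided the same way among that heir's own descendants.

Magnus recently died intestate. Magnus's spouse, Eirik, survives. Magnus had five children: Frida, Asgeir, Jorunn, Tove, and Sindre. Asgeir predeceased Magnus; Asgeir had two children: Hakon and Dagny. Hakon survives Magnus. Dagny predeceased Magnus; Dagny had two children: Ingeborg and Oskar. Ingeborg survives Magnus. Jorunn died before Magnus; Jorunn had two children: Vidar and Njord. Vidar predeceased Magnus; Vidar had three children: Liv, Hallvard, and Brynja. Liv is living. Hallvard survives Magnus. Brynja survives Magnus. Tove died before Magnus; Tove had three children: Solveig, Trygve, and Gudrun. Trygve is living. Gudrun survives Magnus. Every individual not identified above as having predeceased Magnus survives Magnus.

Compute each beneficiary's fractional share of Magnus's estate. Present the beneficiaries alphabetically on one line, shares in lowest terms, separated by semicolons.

Brynja 1/60; Eirik 1/2; Frida 1/10; Gudrun 1/30; Hakon 1/20; Hallvard 1/60; Ingeborg 1/40; Liv 1/60; Njord 1/20; Oskar 1/40; Sindre 1/10; Solveig 1/30; Trygve 1/30

Eirik, as surviving spouse, takes 1/2.
The remaining 1/2 passes to Magnus's descendants per stirpes.
The 1/2 is divided into 5 equal shares of 1/10 among Frida, Asgeir, Jorunn, Tove, Sindre.
Frida is living and takes 1/10.
Asgeir predeceased; the 1/10 allotted to Asgeir's branch passes to Asgeir's issue by representation.
The 1/10 is divided into 2 equal shares of 1/20 among Hakon, Dagny.
Hakon is living and takes 1/20.
Dagny predeceased; the 1/20 allotted to Dagny's branch passes to Dagny's issue by representation.
The 1/20 is divided into 2 equal shares of 1/40 among Ingeborg, Oskar.
Ingeborg is living and takes 1/40.
Oskar is living and takes 1/40.
Jorunn predeceased; the 1/10 allotted to Jorunn's branch passes to Jorunn's issue by representation.
The 1/10 is divided into 2 equal shares of 1/20 among Vidar, Njord.
Vidar predeceased; the 1/20 allotted to Vidar's branch passes to Vidar's issue by representation.
The 1/20 is divided into 3 equal shares of 1/60 among Liv, Hallvard, Brynja.
Liv is living and takes 1/60.
Hallvard is living and takes 1/60.
Brynja is living and takes 1/60.
Njord is living and takes 1/20.
Tove predeceased; the 1/10 allotted to Tove's branch passes to Tove's issue by representation.
The 1/10 is divided into 3 equal shares of 1/30 among Solveig, Trygve, Gudrun.
Solveig is living and takes 1/30.
Trygve is living and takes 1/30.
Gudrun is living and takes 1/30.
Sindre is living and takes 1/10.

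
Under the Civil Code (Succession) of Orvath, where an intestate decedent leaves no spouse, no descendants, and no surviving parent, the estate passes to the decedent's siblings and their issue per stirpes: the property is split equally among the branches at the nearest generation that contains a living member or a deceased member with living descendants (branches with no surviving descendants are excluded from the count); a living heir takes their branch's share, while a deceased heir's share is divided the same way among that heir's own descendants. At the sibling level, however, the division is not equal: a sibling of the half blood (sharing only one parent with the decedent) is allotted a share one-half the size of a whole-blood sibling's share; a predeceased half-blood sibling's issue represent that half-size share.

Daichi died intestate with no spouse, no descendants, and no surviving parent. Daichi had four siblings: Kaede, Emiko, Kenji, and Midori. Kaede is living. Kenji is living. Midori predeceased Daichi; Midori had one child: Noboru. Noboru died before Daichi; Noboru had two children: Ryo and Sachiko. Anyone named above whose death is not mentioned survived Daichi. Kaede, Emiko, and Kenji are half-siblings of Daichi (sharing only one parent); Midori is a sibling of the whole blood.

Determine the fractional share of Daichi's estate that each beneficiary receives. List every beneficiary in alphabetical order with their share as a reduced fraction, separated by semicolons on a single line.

Emiko 1/5; Kaede 1/5; Kenji 1/5; Ryo 1/5; Sachiko 1/5

No spouse, descendants, or parent survives, so the estate passes to Daichi's siblings per stirpes.
Half-blood siblings count for one-half the weight of whole-blood siblings at the initial division.
Dividing 1 in proportion to weights (total weight 5/2): Kaede (weight 1/2) → 1/5; Emiko (weight 1/2) → 1/5; Kenji (weight 1/2) → 1/5; Midori (weight 1) → 2/5.
Kaede is living and takes 1/5.
Emiko is living and takes 1/5.
Kenji is living and takes 1/5.
Midori predeceased; the 2/5 allotted to Midori's branch passes to Midori's issue by representation.
Noboru's line is the sole branch at this level, so the full 2/5 passes to Noboru's issue by representation.
The 2/5 is divided into 2 equal shares of 1/5 among Ryo, Sachiko.
Ryo is living and takes 1/5.
Sachiko is living and takes 1/5.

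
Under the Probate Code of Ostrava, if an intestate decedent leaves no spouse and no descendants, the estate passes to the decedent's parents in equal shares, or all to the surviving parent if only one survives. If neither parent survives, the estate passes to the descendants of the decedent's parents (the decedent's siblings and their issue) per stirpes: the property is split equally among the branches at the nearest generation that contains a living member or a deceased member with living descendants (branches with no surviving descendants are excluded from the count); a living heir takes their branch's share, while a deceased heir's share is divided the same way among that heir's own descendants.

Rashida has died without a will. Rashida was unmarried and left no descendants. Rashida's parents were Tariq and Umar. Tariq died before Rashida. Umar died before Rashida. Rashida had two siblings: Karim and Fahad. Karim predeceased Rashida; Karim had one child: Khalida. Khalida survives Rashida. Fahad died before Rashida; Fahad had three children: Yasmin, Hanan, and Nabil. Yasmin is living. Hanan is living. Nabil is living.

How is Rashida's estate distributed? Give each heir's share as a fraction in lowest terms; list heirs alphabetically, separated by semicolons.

Hanan 1/6; Khalida 1/2; Nabil 1/6; Yasmin 1/6

Neither parent survives and there are no descendants, so the estate passes to Rashida's siblings and their issue per stirpes.
The estate is divided into 2 equal shares of 1/2 among Karim, Fahad.
Karim predeceased; the 1/2 allotted to Karim's branch passes to Karim's issue by representation.
Khalida is the sole taker at this level and receives the full 1/2.
Fahad predeceased; the 1/2 allotted to Fahad's branch passes to Fahad's issue by representation.
The 1/2 is divided into 3 equal shares of 1/6 among Yasmin, Hanan, Nabil.
Yasmin is living and takes 1/6.
Hanan is living and takes 1/6.
Nabil is living and takes 1/6.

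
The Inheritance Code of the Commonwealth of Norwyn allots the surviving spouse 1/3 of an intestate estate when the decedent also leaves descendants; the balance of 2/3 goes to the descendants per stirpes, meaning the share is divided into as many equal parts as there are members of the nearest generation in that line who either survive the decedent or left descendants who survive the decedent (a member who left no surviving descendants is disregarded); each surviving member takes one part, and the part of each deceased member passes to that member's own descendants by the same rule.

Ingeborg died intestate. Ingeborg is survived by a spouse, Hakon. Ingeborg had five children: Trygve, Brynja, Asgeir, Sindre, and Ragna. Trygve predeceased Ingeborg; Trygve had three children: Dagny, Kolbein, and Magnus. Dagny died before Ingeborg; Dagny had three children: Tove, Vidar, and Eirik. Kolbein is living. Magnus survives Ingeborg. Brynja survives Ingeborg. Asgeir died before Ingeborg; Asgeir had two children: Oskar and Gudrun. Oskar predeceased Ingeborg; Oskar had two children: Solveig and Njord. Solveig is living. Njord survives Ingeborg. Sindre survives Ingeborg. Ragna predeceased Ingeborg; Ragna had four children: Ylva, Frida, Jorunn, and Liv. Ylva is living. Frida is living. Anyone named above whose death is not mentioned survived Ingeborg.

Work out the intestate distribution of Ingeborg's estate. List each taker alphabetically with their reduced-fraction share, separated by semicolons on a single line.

Hakon, as surviving spouse, takes 1/3.
The remaining 2/3 passes to Ingeborg's descendants per stirpes.
The 2/3 is divided into 5 equal shares of 2/15 among Trygve, Brynja, Asgeir, Sindre, Ragna.
Trygve predeceased; the 2/15 allotted to Trygve's branch passes to Trygve's issue by representation.
The 2/15 is divided into 3 equal shares of 2/45 among Dagny, Kolbein, Magnus.
Dagny predeceased; the 2/45 allotted to Dagny's branch passes to Dagny's issue by representation.
The 2/45 is divided into 3 equal shares of 2/135 among Tove, Vidar, Eirik.
Tove is living and takes 2/135.
Vidar is living and takes 2/135.
Eirik is living and takes 2/135.
Kolbein is living and takes 2/45.
Magnus is living and takes 2/45.
Brynja is living and takes 2/15.
Asgeir predeceased; the 2/15 allotted to Asgeir's branch passes to Asgeir's issue by representation.
The 2/15 is divided into 2 equal shares of 1/15 among Oskar, Gudrun.
Oskar predeceased; the 1/15 allotted to Oskar's branch passes to Oskar's issue by representation.
The 1/15 is divided into 2 equal shares of 1/30 among Solveig, Njord.
Solveig is living and takes 1/30.
Njord is living and takes 1/30.
Gudrun is living and takes 1/15.
Sindre is living and takes 2/15.
Ragna predeceased; the 2/15 allotted to Ragna's branch passes to Ragna's issue by representation.
The 2/15 is divided into 4 equal shares of 1/30 among Ylva, Frida, Jorunn, Liv.
Ylva is living and takes 1/30.
Frida is living and takes 1/30.
Jorunn is living and takes 1/30.
Liv is living and takes 1/30.

Brynja 2/15; Eirik 2/135; Frida 1/30; Gudrun 1/15; Hakon 1/3; Jorunn 1/30; Kolbein 2/45; Liv 1/30; Magnus 2/45; Njord 1/30; Sindre 2/15; Solveig 1/30; Tove 2/135; Vidar 2/135; Ylva 1/30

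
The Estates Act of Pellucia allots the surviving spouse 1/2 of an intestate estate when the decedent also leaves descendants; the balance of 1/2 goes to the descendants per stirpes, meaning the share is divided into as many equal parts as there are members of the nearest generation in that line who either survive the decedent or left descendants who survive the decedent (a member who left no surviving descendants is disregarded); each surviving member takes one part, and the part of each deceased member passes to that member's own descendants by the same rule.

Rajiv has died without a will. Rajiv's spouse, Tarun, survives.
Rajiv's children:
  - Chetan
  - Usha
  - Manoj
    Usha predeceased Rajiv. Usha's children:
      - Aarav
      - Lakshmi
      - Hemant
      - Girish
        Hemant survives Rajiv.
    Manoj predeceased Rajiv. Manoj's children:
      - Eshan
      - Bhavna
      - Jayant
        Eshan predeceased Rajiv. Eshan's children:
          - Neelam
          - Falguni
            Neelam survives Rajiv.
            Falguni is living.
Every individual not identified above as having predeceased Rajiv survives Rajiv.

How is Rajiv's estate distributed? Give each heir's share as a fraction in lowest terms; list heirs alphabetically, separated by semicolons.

Aarav 1/24; Bhavna 1/18; Chetan 1/6; Falguni 1/36; Girish 1/24; Hemant 1/24; Jayant 1/18; Lakshmi 1/24; Neelam 1/36; Tarun 1/2

Tarun, as surviving spouse, takes 1/2.
The remaining 1/2 passes to Rajiv's descendants per stirpes.
The 1/2 is divided into 3 equal shares of 1/6 among Chetan, Usha, Manoj.
Chetan is living and takes 1/6.
Usha predeceased; the 1/6 allotted to Usha's branch passes to Usha's issue by representation.
The 1/6 is divided into 4 equal shares of 1/24 among Aarav, Lakshmi, Hemant, Girish.
Aarav is living and takes 1/24.
Lakshmi is living and takes 1/24.
Hemant is living and takes 1/24.
Girish is living and takes 1/24.
Manoj predeceased; the 1/6 allotted to Manoj's branch passes to Manoj's issue by representation.
The 1/6 is divided into 3 equal shares of 1/18 among Eshan, Bhavna, Jayant.
Eshan predeceased; the 1/18 allotted to Eshan's branch passes to Eshan's issue by representation.
The 1/18 is divided into 2 equal shares of 1/36 among Neelam, Falguni.
Neelam is living and takes 1/36.
Falguni is living and takes 1/36.
Bhavna is living and takes 1/18.
Jayant is living and takes 1/18.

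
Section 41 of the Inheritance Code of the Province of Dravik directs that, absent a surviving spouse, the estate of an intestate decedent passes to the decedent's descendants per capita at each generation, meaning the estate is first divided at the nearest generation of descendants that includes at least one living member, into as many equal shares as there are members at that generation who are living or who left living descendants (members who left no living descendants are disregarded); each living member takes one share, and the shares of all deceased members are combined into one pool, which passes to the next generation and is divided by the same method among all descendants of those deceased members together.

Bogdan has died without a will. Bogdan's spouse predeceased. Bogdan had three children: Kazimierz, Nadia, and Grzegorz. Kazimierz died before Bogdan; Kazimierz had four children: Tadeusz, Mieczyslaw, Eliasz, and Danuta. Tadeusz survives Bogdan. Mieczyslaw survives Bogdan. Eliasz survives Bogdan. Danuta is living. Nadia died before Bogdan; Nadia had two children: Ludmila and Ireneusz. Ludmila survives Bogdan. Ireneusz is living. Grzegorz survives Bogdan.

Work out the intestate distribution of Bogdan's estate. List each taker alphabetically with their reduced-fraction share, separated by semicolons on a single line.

Danuta 1/9; Eliasz 1/9; Grzegorz 1/3; Ireneusz 1/9; Ludmila 1/9; Mieczyslaw 1/9; Tadeusz 1/9

There is no surviving spouse, so the entire estate passes to Bogdan's descendants per capita at each generation.
At generation 1 (Kazimierz, Nadia, Grzegorz) there are 3 shares of (1)/3 = 1/3 each.
Living: Grzegorz — each takes 1/3.
Deceased: Kazimierz and Nadia. Their combined 2/3 is pooled and carried to generation 2.
At generation 2 (Tadeusz, Mieczyslaw, Eliasz, Danuta, Ludmila, Ireneusz) there are 6 shares of (2/3)/6 = 1/9 each.
Living: Tadeusz, Mieczyslaw, Eliasz, Danuta, Ludmila, and Ireneusz — each takes 1/9.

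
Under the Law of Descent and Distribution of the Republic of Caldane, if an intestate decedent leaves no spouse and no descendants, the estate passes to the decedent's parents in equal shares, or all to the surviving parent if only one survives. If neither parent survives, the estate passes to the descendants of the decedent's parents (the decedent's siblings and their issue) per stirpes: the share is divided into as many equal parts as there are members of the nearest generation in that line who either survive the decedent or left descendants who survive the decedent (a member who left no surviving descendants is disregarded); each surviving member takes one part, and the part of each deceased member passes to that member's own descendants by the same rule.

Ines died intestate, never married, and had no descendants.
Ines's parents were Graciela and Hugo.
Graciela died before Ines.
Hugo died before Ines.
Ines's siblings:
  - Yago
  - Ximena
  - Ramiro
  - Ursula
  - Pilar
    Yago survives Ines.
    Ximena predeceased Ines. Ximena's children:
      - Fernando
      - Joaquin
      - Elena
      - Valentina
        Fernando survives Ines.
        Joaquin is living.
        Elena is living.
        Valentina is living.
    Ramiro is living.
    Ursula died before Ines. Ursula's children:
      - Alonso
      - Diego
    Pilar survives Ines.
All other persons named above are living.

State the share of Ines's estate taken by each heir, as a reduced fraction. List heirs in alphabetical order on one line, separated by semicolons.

Alonso 1/10; Diego 1/10; Elena 1/20; Fernando 1/20; Joaquin 1/20; Pilar 1/5; Ramiro 1/5; Valentina 1/20; Yago 1/5

Neither parent survives and there are no descendants, so the estate passes to Ines's siblings and their issue per stirpes.
The estate is divided into 5 equal shares of 1/5 among Yago, Ximena, Ramiro, Ursula, Pilar.
Yago is living and takes 1/5.
Ximena predeceased; the 1/5 allotted to Ximena's branch passes to Ximena's issue by representation.
The 1/5 is divided into 4 equal shares of 1/20 among Fernando, Joaquin, Elena, Valentina.
Fernando is living and takes 1/20.
Joaquin is living and takes 1/20.
Elena is living and takes 1/20.
Valentina is living and takes 1/20.
Ramiro is living and takes 1/5.
Ursula predeceased; the 1/5 allotted to Ursula's branch passes to Ursula's issue by representation.
The 1/5 is divided into 2 equal shares of 1/10 among Alonso, Diego.
Alonso is living and takes 1/10.
Diego is living and takes 1/10.
Pilar is living and takes 1/5.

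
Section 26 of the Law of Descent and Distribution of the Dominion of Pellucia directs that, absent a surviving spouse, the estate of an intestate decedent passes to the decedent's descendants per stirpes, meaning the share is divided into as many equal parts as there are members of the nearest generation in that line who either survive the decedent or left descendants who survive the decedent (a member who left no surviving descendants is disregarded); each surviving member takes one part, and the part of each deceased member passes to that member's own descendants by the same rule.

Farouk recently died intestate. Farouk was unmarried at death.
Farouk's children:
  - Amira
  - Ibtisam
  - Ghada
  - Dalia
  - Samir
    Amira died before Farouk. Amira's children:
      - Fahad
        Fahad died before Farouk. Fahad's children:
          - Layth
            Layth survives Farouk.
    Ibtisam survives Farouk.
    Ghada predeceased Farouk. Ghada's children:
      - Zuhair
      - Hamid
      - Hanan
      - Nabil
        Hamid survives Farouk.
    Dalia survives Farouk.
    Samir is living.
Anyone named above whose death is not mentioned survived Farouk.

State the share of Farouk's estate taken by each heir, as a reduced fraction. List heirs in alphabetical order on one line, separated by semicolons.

Dalia 1/5; Hamid 1/20; Hanan 1/20; Ibtisam 1/5; Layth 1/5; Nabil 1/20; Samir 1/5; Zuhair 1/20

There is no surviving spouse, so the entire estate passes to Farouk's descendants per stirpes.
The estate is divided into 5 equal shares of 1/5 among Amira, Ibtisam, Ghada, Dalia, Samir.
Amira predeceased; the 1/5 allotted to Amira's branch passes to Amira's issue by representation.
Fahad's line is the sole branch at this level, so the full 1/5 passes to Fahad's issue by representation.
Layth is the sole taker at this level and receives the full 1/5.
Ibtisam is living and takes 1/5.
Ghada predeceased; the 1/5 allotted to Ghada's branch passes to Ghada's issue by representation.
The 1/5 is divided into 4 equal shares of 1/20 among Zuhair, Hamid, Hanan, Nabil.
Zuhair is living and takes 1/20.
Hamid is living and takes 1/20.
Hanan is living and takes 1/20.
Nabil is living and takes 1/20.
Dalia is living and takes 1/5.
Samir is living and takes 1/5.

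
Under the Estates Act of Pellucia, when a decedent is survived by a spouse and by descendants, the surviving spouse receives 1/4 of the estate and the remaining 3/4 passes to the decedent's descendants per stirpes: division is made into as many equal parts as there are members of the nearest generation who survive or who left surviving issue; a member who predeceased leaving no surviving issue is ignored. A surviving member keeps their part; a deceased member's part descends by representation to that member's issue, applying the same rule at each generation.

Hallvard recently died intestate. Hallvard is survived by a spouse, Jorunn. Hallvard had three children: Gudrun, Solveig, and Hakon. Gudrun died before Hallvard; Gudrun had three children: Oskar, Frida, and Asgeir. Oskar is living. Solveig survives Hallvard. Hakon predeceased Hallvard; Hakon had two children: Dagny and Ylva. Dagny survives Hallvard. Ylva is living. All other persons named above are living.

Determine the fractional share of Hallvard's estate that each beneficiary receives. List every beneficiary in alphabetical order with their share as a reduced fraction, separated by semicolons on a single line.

Jorunn, as surviving spouse, takes 1/4.
The remaining 3/4 passes to Hallvard's descendants per stirpes.
The 3/4 is divided into 3 equal shares of 1/4 among Gudrun, Solveig, Hakon.
Gudrun predeceased; the 1/4 allotted to Gudrun's branch passes to Gudrun's issue by representation.
The 1/4 is divided into 3 equal shares of 1/12 among Oskar, Frida, Asgeir.
Oskar is living and takes 1/12.
Frida is living and takes 1/12.
Asgeir is living and takes 1/12.
Solveig is living and takes 1/4.
Hakon predeceased; the 1/4 allotted to Hakon's branch passes to Hakon's issue by representation.
The 1/4 is divided into 2 equal shares of 1/8 among Dagny, Ylva.
Dagny is living and takes 1/8.
Ylva is living and takes 1/8.

Asgeir 1/12; Dagny 1/8; Frida 1/12; Jorunn 1/4; Oskar 1/12; Solveig 1/4; Ylva 1/8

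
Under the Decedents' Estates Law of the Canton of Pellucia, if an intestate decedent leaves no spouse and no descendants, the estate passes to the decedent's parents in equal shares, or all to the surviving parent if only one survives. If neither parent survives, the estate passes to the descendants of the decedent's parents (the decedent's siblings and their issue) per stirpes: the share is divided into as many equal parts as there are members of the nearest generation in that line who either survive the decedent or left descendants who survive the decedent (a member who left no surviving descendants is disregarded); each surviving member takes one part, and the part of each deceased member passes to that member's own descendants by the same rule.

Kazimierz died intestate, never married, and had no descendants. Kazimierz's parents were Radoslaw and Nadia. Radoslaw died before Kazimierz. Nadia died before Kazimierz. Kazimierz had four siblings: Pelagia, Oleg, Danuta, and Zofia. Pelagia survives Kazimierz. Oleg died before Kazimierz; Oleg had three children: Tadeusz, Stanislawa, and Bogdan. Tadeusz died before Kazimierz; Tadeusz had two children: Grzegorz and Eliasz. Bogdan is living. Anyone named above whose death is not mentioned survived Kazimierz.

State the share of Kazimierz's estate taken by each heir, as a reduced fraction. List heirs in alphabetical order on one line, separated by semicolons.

Bogdan 1/12; Danuta 1/4; Eliasz 1/24; Grzegorz 1/24; Pelagia 1/4; Stanislawa 1/12; Zofia 1/4

Neither parent survives and there are no descendants, so the estate passes to Kazimierz's siblings and their issue per stirpes.
The estate is divided into 4 equal shares of 1/4 among Pelagia, Oleg, Danuta, Zofia.
Pelagia is living and takes 1/4.
Oleg predeceased; the 1/4 allotted to Oleg's branch passes to Oleg's issue by representation.
The 1/4 is divided into 3 equal shares of 1/12 among Tadeusz, Stanislawa, Bogdan.
Tadeusz predeceased; the 1/12 allotted to Tadeusz's branch passes to Tadeusz's issue by representation.
The 1/12 is divided into 2 equal shares of 1/24 among Grzegorz, Eliasz.
Grzegorz is living and takes 1/24.
Eliasz is living and takes 1/24.
Stanislawa is living and takes 1/12.
Bogdan is living and takes 1/12.
Danuta is living and takes 1/4.
Zofia is living and takes 1/4.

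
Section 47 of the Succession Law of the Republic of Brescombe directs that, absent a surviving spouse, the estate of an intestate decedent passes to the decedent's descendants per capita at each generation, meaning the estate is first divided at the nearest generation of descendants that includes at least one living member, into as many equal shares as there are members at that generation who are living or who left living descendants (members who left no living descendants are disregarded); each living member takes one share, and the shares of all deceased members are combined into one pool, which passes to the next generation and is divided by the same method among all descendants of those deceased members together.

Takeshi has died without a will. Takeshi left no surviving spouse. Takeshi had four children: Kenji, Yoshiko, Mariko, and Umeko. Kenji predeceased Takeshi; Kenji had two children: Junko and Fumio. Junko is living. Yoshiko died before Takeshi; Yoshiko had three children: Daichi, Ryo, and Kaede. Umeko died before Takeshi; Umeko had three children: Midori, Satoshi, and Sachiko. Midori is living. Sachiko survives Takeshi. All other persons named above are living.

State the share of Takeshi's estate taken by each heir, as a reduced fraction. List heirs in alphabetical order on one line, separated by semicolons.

There is no surviving spouse, so the entire estate passes to Takeshi's descendants per capita at each generation.
At generation 1 (Kenji, Yoshiko, Mariko, Umeko) there are 4 shares of (1)/4 = 1/4 each.
Living: Mariko — each takes 1/4.
Deceased: Kenji, Yoshiko, and Umeko. Their combined 3/4 is pooled and carried to generation 2.
At generation 2 (Junko, Fumio, Daichi, Ryo, Kaede, Midori, Satoshi, Sachiko) there are 8 shares of (3/4)/8 = 3/32 each.
Living: Junko, Fumio, Daichi, Ryo, Kaede, Midori, Satoshi, and Sachiko — each takes 3/32.

Daichi 3/32; Fumio 3/32; Junko 3/32; Kaede 3/32; Mariko 1/4; Midori 3/32; Ryo 3/32; Sachiko 3/32; Satoshi 3/32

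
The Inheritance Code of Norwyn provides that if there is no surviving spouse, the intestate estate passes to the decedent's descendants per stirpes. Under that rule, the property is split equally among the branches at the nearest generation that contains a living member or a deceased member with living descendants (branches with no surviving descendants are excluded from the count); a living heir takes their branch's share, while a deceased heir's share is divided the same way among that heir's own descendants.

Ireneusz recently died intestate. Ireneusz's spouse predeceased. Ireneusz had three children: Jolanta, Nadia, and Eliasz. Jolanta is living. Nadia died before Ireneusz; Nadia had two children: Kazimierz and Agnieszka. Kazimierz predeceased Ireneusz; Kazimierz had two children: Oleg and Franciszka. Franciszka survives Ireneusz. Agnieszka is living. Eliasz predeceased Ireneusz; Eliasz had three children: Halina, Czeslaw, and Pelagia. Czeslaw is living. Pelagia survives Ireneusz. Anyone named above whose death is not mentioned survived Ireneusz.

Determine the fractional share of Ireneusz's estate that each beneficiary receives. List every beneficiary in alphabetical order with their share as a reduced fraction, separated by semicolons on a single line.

There is no surviving spouse, so the entire estate passes to Ireneusz's descendants per stirpes.
The estate is divided into 3 equal shares of 1/3 among Jolanta, Nadia, Eliasz.
Jolanta is living and takes 1/3.
Nadia predeceased; the 1/3 allotted to Nadia's branch passes to Nadia's issue by representation.
The 1/3 is divided into 2 equal shares of 1/6 among Kazimierz, Agnieszka.
Kazimierz predeceased; the 1/6 allotted to Kazimierz's branch passes to Kazimierz's issue by representation.
The 1/6 is divided into 2 equal shares of 1/12 among Oleg, Franciszka.
Oleg is living and takes 1/12.
Franciszka is living and takes 1/12.
Agnieszka is living and takes 1/6.
Eliasz predeceased; the 1/3 allotted to Eliasz's branch passes to Eliasz's issue by representation.
The 1/3 is divided into 3 equal shares of 1/9 among Halina, Czeslaw, Pelagia.
Halina is living and takes 1/9.
Czeslaw is living and takes 1/9.
Pelagia is living and takes 1/9.

Agnieszka 1/6; Czeslaw 1/9; Franciszka 1/12; Halina 1/9; Jolanta 1/3; Oleg 1/12; Pelagia 1/9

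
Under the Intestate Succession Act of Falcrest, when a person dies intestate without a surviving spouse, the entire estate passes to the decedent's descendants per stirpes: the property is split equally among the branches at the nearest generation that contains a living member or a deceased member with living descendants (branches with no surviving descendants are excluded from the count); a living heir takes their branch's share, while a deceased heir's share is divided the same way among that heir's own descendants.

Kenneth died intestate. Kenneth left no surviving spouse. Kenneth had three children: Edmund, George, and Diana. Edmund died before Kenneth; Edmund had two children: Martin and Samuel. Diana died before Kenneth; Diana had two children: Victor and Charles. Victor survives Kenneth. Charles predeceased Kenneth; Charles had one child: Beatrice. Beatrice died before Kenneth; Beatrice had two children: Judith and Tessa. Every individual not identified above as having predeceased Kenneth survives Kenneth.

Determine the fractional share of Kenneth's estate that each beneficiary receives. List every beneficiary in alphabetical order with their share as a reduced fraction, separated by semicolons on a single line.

There is no surviving spouse, so the entire estate passes to Kenneth's descendants per stirpes.
The estate is divided into 3 equal shares of 1/3 among Edmund, George, Diana.
Edmund predeceased; the 1/3 allotted to Edmund's branch passes to Edmund's issue by representation.
The 1/3 is divided into 2 equal shares of 1/6 among Martin, Samuel.
Martin is living and takes 1/6.
Samuel is living and takes 1/6.
George is living and takes 1/3.
Diana predeceased; the 1/3 allotted to Diana's branch passes to Diana's issue by representation.
The 1/3 is divided into 2 equal shares of 1/6 among Victor, Charles.
Victor is living and takes 1/6.
Charles predeceased; the 1/6 allotted to Charles's branch passes to Charles's issue by representation.
Beatrice's line is the sole branch at this level, so the full 1/6 passes to Beatrice's issue by representation.
The 1/6 is divided into 2 equal shares of 1/12 among Judith, Tessa.
Judith is living and takes 1/12.
Tessa is living and takes 1/12.

George 1/3; Judith 1/12; Martin 1/6; Samuel 1/6; Tessa 1/12; Victor 1/6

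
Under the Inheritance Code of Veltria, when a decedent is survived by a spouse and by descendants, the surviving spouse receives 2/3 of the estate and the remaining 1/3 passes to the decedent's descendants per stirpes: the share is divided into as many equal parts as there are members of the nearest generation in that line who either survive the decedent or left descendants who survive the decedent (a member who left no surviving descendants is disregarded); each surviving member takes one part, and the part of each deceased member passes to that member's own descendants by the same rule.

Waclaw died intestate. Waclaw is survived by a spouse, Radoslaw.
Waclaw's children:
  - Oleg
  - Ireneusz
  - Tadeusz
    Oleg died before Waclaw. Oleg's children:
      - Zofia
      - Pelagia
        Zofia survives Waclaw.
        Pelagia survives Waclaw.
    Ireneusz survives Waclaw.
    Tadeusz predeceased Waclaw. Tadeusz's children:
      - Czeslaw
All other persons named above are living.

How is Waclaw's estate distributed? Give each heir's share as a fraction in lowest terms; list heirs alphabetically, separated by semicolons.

Czeslaw 1/9; Ireneusz 1/9; Pelagia 1/18; Radoslaw 2/3; Zofia 1/18

Radoslaw, as surviving spouse, takes 2/3.
The remaining 1/3 passes to Waclaw's descendants per stirpes.
The 1/3 is divided into 3 equal shares of 1/9 among Oleg, Ireneusz, Tadeusz.
Oleg predeceased; the 1/9 allotted to Oleg's branch passes to Oleg's issue by representation.
The 1/9 is divided into 2 equal shares of 1/18 among Zofia, Pelagia.
Zofia is living and takes 1/18.
Pelagia is living and takes 1/18.
Ireneusz is living and takes 1/9.
Tadeusz predeceased; the 1/9 allotted to Tadeusz's branch passes to Tadeusz's issue by representation.
Czeslaw is the sole taker at this level and receives the full 1/9.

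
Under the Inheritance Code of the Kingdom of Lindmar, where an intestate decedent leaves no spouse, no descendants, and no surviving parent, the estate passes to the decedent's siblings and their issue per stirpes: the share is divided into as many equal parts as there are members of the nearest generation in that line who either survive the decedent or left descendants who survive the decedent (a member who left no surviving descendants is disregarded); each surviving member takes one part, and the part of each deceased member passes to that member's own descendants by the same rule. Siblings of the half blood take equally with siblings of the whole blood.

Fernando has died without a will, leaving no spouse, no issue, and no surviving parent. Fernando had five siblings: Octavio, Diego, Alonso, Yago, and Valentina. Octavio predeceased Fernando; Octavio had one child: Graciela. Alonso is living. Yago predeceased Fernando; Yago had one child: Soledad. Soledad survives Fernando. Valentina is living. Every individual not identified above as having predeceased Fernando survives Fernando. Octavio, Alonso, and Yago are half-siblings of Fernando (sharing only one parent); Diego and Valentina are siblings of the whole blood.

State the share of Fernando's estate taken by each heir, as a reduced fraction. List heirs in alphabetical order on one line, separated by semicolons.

No spouse, descendants, or parent survives, so the estate passes to Fernando's siblings per stirpes.
Half-blood and whole-blood siblings take equally under the stated rule.
The estate is divided into 5 equal shares of 1/5 among Octavio, Diego, Alonso, Yago, Valentina.
Octavio predeceased; the 1/5 allotted to Octavio's branch passes to Octavio's issue by representation.
Graciela is the sole taker at this level and receives the full 1/5.
Diego is living and takes 1/5.
Alonso is living and takes 1/5.
Yago predeceased; the 1/5 allotted to Yago's branch passes to Yago's issue by representation.
Soledad is the sole taker at this level and receives the full 1/5.
Valentina is living and takes 1/5.

Alonso 1/5; Diego 1/5; Graciela 1/5; Soledad 1/5; Valentina 1/5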